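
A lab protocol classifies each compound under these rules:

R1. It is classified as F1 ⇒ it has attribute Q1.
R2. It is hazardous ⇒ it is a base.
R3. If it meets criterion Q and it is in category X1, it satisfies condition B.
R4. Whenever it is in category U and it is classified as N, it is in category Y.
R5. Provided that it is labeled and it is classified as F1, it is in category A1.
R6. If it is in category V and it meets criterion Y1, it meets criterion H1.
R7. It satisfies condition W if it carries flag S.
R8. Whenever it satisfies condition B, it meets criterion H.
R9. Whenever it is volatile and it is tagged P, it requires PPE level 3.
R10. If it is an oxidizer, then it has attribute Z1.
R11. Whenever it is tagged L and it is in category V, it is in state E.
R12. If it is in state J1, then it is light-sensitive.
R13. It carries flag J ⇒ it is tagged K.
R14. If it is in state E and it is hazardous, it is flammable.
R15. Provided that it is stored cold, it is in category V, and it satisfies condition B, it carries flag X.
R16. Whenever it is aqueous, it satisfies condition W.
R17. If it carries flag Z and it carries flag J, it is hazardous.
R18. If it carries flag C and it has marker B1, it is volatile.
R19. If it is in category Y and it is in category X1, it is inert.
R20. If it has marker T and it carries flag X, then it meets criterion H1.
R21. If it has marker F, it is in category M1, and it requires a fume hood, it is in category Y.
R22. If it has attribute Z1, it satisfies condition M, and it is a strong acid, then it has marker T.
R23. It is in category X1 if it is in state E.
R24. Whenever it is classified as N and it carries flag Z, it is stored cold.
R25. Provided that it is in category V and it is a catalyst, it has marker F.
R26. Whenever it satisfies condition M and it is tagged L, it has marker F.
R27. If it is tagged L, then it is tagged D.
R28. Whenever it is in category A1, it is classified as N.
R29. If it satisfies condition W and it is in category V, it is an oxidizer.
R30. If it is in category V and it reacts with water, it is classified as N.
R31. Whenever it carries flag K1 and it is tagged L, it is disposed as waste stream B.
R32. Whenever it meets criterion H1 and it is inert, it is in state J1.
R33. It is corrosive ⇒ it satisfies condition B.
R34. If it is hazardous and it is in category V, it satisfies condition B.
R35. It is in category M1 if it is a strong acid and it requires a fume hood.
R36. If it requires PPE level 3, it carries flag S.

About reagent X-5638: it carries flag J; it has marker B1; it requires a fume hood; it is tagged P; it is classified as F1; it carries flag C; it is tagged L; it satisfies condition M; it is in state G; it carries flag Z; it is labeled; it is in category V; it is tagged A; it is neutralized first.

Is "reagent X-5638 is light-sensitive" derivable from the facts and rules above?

No

Forward chaining from the given facts derives: has attribute Q1, is in category A1, is in state E, is tagged K, is hazardous, is volatile, is in category X1, has marker F, is tagged D, is classified as N, satisfies condition B, is a base, meets criterion H, requires PPE level 3, is flammable, is stored cold, carries flag S, satisfies condition W, carries flag X, is an oxidizer, has attribute Z1.
The only rule concluding "it is light-sensitive" is R12, which needs "it is in state J1"; that is never established.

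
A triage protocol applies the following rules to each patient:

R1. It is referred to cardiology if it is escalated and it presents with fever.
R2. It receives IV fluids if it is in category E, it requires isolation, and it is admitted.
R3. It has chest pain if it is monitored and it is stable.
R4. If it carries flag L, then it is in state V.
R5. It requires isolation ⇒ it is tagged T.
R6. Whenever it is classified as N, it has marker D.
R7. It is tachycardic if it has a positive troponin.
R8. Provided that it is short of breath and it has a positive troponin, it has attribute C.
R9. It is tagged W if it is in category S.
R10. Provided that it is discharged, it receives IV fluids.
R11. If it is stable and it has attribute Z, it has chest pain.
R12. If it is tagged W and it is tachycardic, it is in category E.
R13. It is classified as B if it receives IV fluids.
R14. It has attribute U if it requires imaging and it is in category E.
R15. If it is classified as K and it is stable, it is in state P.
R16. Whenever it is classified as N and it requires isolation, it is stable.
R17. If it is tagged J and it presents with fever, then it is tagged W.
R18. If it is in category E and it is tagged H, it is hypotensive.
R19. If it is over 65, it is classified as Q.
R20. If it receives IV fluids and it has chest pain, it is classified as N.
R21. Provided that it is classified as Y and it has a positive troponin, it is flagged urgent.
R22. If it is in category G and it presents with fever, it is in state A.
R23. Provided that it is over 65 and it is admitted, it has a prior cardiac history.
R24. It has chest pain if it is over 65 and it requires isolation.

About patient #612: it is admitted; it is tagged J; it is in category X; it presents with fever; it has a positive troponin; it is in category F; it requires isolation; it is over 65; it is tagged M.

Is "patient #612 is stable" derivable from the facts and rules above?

Yes

By R7 (it has a positive troponin): it is tachycardic.
By R17 (it is tagged J, it presents with fever): it is tagged W.
By R24 (it is over 65, it requires isolation): it has chest pain.
By R12 (it is tagged W, it is tachycardic): it is in category E.
By R2 (it is in category E, it requires isolation, it is admitted): it receives IV fluids.
By R20 (it receives IV fluids, it has chest pain): it is classified as N.
By R16 (it is classified as N, it requires isolation): it is stable.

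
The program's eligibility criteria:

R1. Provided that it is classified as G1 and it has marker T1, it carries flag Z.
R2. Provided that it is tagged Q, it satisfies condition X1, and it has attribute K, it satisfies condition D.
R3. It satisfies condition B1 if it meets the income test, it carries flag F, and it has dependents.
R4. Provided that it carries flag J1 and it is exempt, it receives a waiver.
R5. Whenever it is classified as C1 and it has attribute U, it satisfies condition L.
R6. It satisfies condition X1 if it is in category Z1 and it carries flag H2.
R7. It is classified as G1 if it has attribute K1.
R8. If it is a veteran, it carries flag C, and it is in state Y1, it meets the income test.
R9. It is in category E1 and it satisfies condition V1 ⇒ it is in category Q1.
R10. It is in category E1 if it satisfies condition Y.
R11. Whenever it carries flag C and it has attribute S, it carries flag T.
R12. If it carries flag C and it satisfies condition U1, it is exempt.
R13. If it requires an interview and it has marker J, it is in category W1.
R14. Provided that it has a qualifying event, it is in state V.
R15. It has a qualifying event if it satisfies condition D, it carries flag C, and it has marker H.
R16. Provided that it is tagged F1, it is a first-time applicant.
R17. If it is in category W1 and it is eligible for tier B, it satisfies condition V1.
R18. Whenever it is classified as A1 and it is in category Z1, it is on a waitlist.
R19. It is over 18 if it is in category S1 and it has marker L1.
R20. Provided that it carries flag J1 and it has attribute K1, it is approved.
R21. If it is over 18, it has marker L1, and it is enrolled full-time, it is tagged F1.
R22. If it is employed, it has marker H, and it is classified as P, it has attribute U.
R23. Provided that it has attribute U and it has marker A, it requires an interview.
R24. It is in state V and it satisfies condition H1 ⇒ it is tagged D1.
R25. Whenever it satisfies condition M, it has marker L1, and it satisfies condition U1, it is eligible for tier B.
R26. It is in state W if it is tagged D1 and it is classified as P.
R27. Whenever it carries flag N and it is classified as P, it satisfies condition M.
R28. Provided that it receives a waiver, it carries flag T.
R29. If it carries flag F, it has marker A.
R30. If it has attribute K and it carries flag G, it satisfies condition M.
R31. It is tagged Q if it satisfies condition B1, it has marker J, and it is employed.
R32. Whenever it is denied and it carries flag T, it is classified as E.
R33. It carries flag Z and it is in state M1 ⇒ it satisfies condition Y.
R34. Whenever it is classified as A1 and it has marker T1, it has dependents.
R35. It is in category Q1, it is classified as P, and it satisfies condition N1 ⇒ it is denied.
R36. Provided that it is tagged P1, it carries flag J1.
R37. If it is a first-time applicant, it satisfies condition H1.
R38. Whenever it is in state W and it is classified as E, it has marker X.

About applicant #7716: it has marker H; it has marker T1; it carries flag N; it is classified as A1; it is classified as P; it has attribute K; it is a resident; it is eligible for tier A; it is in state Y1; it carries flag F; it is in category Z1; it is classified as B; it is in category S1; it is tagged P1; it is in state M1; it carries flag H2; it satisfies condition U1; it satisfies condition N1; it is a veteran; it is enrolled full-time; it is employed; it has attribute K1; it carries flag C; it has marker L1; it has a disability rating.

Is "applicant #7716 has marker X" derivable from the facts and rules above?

No

Forward chaining from the given facts derives: satisfies condition X1, is classified as G1, meets the income test, is exempt, is on a waitlist, is over 18, is tagged F1, has attribute U, satisfies condition M, has marker A, has dependents, carries flag J1, carries flag Z, satisfies condition B1, receives a waiver, is a first-time applicant, is approved, requires an interview, is eligible for tier B, carries flag T, satisfies condition Y, satisfies condition H1, is in category E1.
The only rule concluding "it has marker X" is R38, which needs "it is in state W"; that is never established.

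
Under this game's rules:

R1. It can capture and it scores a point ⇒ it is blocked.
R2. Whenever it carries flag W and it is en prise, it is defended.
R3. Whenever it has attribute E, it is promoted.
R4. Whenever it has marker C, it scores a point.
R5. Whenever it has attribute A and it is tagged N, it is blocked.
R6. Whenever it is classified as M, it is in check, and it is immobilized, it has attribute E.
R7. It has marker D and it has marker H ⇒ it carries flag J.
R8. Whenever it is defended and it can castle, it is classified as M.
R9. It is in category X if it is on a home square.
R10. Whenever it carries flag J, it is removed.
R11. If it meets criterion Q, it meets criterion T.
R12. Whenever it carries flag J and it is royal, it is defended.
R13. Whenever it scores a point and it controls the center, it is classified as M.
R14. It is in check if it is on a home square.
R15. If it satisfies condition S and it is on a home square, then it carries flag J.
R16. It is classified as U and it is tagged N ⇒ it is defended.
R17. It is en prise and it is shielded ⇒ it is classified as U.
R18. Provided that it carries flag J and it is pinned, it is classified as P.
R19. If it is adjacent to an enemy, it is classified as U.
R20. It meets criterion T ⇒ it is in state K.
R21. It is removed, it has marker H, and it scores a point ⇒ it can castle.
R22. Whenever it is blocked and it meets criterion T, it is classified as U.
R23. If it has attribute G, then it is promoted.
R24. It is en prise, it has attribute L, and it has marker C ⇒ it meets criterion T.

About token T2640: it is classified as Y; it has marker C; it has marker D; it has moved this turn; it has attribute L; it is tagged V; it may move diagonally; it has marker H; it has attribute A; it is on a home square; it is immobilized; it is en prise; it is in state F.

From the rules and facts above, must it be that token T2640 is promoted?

Forward chaining from the given facts derives: scores a point, carries flag J, is in category X, is removed, is in check, can castle, meets criterion T, is in state K.
Rules concluding "it is promoted": R3 needs "it has attribute E"; R23 needs "it has attribute G" — none of these are established.

No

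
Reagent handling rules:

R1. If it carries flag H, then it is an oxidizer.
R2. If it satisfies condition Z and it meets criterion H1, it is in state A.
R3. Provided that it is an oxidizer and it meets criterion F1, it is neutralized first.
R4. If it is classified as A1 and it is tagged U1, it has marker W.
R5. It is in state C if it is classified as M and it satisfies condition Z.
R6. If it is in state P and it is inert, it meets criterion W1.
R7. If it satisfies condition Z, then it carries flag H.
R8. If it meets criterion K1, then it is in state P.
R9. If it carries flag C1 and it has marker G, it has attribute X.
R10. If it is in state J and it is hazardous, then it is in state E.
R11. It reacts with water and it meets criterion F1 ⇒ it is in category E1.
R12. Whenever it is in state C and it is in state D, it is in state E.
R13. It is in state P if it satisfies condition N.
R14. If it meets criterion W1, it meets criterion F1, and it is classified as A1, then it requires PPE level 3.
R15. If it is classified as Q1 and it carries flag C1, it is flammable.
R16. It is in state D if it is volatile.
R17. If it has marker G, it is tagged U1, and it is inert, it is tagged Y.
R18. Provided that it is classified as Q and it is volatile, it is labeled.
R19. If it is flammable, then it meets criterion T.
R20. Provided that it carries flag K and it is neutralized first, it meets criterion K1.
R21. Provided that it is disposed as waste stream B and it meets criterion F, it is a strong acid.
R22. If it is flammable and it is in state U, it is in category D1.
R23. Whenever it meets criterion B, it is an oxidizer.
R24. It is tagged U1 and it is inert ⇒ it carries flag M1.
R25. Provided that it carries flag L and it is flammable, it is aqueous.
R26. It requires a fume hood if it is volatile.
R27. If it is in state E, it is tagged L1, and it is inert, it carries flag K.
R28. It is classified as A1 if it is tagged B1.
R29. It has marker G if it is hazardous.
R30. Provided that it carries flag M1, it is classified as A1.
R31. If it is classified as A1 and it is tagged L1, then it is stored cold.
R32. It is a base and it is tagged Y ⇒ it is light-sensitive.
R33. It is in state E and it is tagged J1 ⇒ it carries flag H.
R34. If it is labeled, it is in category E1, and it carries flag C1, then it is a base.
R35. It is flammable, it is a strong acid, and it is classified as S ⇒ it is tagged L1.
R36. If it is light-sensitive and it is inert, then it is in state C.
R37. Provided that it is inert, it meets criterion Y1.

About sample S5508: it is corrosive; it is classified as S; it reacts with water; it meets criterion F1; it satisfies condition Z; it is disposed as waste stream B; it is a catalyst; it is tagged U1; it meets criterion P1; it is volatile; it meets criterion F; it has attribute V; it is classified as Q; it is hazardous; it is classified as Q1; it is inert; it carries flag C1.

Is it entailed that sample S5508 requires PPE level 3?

By R7 (it satisfies condition Z): it carries flag H.
By R11 (it reacts with water, it meets criterion F1): it is in category E1.
By R15 (it is classified as Q1, it carries flag C1): it is flammable.
By R16 (it is volatile): it is in state D.
By R18 (it is classified as Q, it is volatile): it is labeled.
By R21 (it is disposed as waste stream B, it meets criterion F): it is a strong acid.
By R24 (it is tagged U1, it is inert): it carries flag M1.
By R29 (it is hazardous): it has marker G.
By R30 (it carries flag M1): it is classified as A1.
By R34 (it is labeled, it is in category E1, it carries flag C1): it is a base.
By R35 (it is flammable, it is a strong acid, it is classified as S): it is tagged L1.
By R1 (it carries flag H): it is an oxidizer.
By R3 (it is an oxidizer, it meets criterion F1): it is neutralized first.
By R17 (it has marker G, it is tagged U1, it is inert): it is tagged Y.
By R32 (it is a base, it is tagged Y): it is light-sensitive.
By R36 (it is light-sensitive, it is inert): it is in state C.
By R12 (it is in state C, it is in state D): it is in state E.
By R27 (it is in state E, it is tagged L1, it is inert): it carries flag K.
By R20 (it carries flag K, it is neutralized first): it meets criterion K1.
By R8 (it meets criterion K1): it is in state P.
By R6 (it is in state P, it is inert): it meets criterion W1.
By R14 (it meets criterion W1, it meets criterion F1, it is classified as A1): it requires PPE level 3.

Yes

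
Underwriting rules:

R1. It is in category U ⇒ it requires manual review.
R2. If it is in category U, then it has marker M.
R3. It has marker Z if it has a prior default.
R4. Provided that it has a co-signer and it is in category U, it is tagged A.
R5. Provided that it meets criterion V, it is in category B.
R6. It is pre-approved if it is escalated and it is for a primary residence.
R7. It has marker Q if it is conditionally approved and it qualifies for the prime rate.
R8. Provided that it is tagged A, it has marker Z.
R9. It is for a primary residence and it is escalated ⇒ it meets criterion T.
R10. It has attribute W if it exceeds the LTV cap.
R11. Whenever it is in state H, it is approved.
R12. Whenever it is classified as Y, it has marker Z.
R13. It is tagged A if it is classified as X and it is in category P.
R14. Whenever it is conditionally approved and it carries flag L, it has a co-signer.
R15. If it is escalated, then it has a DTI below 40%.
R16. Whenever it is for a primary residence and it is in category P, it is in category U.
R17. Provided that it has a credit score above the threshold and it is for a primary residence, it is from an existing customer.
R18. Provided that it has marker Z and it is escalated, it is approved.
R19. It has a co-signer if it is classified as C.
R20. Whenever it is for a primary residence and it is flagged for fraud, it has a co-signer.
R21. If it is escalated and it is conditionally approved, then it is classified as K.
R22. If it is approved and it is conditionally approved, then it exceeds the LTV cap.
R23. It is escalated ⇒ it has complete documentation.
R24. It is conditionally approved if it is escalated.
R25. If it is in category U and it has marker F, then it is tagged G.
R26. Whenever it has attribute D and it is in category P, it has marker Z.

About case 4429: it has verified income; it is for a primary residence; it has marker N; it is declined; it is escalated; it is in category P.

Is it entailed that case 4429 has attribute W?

No

Forward chaining from the given facts derives: is pre-approved, meets criterion T, has a DTI below 40%, is in category U, has complete documentation, is conditionally approved, requires manual review, has marker M, is classified as K.
The only rule concluding "it has attribute W" is R10, which needs "it exceeds the LTV cap"; that is never established.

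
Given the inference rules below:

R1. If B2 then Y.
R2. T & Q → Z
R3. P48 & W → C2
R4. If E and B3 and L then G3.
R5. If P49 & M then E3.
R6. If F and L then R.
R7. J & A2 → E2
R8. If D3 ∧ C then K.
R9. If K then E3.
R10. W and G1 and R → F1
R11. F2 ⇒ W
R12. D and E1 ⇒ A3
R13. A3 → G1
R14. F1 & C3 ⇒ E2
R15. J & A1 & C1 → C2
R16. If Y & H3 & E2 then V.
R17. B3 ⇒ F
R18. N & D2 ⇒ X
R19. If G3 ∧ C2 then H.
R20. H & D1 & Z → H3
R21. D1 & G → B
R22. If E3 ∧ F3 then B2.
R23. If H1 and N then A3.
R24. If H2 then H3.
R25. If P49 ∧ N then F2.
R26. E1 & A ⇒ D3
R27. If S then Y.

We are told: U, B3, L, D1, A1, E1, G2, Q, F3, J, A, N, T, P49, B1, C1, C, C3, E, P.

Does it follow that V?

Forward chaining from the given facts derives: Z, G3, C2, F, H, H3, F2, D3, R, K, E3, W, B2, Y.
The only rule concluding V is R16, which needs E2; that is never established.

No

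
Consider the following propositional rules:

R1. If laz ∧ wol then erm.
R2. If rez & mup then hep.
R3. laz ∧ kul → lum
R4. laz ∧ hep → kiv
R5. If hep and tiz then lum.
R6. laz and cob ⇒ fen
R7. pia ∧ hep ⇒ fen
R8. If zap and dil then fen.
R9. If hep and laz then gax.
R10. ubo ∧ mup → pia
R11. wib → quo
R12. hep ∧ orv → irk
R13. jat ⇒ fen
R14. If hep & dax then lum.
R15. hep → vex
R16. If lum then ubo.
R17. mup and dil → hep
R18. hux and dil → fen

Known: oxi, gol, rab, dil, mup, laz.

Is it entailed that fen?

No

Forward chaining from the given facts derives: hep, kiv, gax, vex.
Rules concluding fen: R6 needs cob; R7 needs pia; R8 needs zap; R13 needs jat; R18 needs hux — none of these are established.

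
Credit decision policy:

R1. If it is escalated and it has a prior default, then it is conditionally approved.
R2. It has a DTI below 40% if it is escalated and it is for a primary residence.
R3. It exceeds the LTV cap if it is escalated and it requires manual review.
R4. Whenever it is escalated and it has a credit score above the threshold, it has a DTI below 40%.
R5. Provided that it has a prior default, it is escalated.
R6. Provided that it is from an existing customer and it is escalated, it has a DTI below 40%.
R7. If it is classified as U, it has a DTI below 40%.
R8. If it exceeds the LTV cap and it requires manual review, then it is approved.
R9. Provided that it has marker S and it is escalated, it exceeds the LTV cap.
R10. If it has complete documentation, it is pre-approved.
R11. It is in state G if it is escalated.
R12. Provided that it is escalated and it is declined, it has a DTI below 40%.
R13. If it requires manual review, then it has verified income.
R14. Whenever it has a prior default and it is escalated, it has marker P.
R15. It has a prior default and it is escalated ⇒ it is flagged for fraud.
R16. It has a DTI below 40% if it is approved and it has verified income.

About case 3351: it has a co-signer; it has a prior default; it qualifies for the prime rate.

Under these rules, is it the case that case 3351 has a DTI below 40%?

Forward chaining from the given facts derives: is escalated, is in state G, has marker P, is flagged for fraud, is conditionally approved.
Rules concluding "it has a DTI below 40%": R2 needs "it is for a primary residence"; R4 needs "it has a credit score above the threshold"; R6 needs "it is from an existing customer"; R7 needs "it is classified as U"; R12 needs "it is declined"; R16 needs "it is approved" — none of these are established.

No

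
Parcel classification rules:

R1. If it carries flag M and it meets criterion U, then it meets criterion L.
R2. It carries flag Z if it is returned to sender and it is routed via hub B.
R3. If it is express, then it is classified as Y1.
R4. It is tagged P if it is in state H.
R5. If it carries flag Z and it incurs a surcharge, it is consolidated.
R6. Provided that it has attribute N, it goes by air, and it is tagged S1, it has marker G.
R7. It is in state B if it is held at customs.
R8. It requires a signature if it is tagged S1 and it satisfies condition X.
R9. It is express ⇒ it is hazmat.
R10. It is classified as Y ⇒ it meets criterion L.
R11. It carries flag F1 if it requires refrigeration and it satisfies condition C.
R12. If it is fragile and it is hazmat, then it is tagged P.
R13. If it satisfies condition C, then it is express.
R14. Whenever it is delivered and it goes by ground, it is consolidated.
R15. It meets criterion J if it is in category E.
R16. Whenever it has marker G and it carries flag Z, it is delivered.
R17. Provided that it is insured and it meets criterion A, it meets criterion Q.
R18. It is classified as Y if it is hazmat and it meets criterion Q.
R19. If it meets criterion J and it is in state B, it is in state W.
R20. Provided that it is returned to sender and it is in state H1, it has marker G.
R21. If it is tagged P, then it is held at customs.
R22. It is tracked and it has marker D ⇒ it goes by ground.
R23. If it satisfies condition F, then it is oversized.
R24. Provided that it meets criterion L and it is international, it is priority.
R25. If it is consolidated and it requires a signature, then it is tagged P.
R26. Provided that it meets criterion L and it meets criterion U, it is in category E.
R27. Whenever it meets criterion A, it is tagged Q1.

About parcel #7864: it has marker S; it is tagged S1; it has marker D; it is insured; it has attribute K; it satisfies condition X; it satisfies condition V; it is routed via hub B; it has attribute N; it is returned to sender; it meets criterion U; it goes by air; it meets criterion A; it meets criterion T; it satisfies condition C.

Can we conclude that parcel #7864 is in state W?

Forward chaining from the given facts derives: carries flag Z, has marker G, requires a signature, is express, is delivered, meets criterion Q, is tagged Q1, is classified as Y1, is hazmat, is classified as Y, meets criterion L, is in category E, meets criterion J.
The only rule concluding "it is in state W" is R19, which needs "it is in state B"; that is never established.

No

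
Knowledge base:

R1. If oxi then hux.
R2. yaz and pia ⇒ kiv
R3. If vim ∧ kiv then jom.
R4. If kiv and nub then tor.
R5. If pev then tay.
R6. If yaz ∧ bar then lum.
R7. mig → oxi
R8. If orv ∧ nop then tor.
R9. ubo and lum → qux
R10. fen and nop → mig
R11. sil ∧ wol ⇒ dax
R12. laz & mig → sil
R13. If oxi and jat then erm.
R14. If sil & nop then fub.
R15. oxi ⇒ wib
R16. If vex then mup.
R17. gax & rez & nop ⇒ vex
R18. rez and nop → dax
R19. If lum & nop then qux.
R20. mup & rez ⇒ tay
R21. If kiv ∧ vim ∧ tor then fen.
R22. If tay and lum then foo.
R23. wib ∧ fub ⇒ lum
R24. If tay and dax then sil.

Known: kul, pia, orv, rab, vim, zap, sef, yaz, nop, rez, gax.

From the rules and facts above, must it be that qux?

kiv  (by R2: yaz, pia)
tor  (by R8: orv, nop)
vex  (by R17: gax, rez, nop)
dax  (by R18: rez, nop)
fen  (by R21: kiv, vim, tor)
mig  (by R10: fen, nop)
mup  (by R16: vex)
tay  (by R20: mup, rez)
sil  (by R24: tay, dax)
oxi  (by R7: mig)
fub  (by R14: sil, nop)
wib  (by R15: oxi)
lum  (by R23: wib, fub)
qux  (by R19: lum, nop)

Yes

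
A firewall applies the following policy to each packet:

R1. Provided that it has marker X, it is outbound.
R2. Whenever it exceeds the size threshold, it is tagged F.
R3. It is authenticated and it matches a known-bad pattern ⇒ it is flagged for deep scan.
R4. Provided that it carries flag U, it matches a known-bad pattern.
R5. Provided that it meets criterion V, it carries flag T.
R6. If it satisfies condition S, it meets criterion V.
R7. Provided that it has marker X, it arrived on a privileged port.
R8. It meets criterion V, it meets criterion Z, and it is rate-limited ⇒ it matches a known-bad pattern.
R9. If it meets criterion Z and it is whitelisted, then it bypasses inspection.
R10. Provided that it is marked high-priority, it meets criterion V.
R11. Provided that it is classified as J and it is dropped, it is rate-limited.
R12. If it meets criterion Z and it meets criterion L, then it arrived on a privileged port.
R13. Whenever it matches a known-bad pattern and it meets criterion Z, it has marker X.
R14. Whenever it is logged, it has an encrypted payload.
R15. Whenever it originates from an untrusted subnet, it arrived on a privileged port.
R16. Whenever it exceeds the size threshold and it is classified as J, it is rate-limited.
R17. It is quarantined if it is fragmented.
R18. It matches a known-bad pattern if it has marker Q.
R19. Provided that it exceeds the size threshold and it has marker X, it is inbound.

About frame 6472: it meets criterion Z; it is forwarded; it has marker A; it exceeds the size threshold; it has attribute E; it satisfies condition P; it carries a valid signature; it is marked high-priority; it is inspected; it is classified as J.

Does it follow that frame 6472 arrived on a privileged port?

Yes

By R10 (it is marked high-priority): it meets criterion V.
By R16 (it exceeds the size threshold, it is classified as J): it is rate-limited.
By R8 (it meets criterion V, it meets criterion Z, it is rate-limited): it matches a known-bad pattern.
By R13 (it matches a known-bad pattern, it meets criterion Z): it has marker X.
By R7 (it has marker X): it arrived on a privileged port.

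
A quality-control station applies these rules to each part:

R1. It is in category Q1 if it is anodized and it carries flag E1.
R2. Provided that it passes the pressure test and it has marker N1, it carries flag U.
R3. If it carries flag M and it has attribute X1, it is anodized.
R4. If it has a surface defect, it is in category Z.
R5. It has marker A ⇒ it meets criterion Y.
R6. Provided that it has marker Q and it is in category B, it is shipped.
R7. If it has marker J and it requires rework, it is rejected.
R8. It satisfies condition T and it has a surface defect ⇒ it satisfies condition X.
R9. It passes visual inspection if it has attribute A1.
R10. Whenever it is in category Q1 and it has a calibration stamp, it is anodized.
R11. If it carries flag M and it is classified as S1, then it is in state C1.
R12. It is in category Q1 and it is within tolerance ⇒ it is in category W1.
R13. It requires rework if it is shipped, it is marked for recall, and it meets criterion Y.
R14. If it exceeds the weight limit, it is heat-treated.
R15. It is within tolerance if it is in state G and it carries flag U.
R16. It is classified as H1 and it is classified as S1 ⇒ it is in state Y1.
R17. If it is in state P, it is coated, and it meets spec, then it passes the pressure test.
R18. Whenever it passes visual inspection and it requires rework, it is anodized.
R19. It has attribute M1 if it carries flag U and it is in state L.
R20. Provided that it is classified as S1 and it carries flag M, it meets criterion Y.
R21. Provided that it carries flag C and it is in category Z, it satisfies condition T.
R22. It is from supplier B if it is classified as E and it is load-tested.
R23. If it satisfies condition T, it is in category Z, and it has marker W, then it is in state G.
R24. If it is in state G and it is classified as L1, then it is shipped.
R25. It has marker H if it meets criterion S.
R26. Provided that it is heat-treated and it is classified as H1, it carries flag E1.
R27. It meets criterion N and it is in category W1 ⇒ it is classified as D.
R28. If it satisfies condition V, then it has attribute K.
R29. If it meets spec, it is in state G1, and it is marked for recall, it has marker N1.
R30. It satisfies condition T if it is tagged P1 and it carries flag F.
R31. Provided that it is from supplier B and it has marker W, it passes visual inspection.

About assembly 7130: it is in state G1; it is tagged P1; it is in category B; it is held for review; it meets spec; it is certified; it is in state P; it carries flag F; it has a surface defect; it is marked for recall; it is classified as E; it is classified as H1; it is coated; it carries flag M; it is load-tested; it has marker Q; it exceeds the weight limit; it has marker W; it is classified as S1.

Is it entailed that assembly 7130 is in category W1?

By R4 (it has a surface defect): it is in category Z.
By R6 (it has marker Q, it is in category B): it is shipped.
By R14 (it exceeds the weight limit): it is heat-treated.
By R17 (it is in state P, it is coated, it meets spec): it passes the pressure test.
By R20 (it is classified as S1, it carries flag M): it meets criterion Y.
By R22 (it is classified as E, it is load-tested): it is from supplier B.
By R26 (it is heat-treated, it is classified as H1): it carries flag E1.
By R29 (it meets spec, it is in state G1, it is marked for recall): it has marker N1.
By R30 (it is tagged P1, it carries flag F): it satisfies condition T.
By R31 (it is from supplier B, it has marker W): it passes visual inspection.
By R2 (it passes the pressure test, it has marker N1): it carries flag U.
By R13 (it is shipped, it is marked for recall, it meets criterion Y): it requires rework.
By R18 (it passes visual inspection, it requires rework): it is anodized.
By R23 (it satisfies condition T, it is in category Z, it has marker W): it is in state G.
By R1 (it is anodized, it carries flag E1): it is in category Q1.
By R15 (it is in state G, it carries flag U): it is within tolerance.
By R12 (it is in category Q1, it is within tolerance): it is in category W1.

Yes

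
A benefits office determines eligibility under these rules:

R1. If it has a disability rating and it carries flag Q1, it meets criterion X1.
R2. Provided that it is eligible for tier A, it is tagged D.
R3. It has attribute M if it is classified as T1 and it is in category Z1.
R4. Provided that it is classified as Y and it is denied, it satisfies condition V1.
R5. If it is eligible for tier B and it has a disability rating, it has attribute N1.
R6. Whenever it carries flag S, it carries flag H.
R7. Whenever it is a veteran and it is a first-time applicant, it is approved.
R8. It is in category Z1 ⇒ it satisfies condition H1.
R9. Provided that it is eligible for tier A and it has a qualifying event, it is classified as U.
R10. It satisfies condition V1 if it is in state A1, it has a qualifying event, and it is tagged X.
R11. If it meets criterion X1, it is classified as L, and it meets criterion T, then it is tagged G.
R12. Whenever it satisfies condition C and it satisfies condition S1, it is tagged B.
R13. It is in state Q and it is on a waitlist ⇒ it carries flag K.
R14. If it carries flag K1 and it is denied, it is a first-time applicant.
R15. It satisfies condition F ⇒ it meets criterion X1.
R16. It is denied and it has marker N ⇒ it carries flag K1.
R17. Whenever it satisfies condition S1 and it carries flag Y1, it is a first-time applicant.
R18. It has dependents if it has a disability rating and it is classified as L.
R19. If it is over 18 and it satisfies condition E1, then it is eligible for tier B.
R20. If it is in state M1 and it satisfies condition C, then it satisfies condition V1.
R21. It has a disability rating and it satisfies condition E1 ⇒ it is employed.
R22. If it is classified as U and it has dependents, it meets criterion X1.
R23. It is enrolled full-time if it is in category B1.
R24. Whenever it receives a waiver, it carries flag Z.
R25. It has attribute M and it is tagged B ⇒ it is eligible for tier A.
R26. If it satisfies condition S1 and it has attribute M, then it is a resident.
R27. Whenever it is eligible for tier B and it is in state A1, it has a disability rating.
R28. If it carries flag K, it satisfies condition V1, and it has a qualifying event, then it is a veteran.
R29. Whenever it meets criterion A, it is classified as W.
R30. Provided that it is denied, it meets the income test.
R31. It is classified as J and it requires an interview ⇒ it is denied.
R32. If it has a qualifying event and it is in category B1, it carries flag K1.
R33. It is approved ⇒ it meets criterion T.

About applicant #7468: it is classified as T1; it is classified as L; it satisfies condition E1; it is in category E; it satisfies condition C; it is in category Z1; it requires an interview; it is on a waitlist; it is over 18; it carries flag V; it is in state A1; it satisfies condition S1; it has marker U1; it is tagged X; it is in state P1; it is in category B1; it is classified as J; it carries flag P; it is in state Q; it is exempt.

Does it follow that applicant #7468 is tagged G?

Forward chaining from the given facts derives: has attribute M, satisfies condition H1, is tagged B, carries flag K, is eligible for tier B, is enrolled full-time, is eligible for tier A, is a resident, has a disability rating, is denied, is tagged D, has attribute N1, has dependents, is employed, meets the income test.
The only rule concluding "it is tagged G" is R11, which needs "it meets criterion X1"; that is never established.

No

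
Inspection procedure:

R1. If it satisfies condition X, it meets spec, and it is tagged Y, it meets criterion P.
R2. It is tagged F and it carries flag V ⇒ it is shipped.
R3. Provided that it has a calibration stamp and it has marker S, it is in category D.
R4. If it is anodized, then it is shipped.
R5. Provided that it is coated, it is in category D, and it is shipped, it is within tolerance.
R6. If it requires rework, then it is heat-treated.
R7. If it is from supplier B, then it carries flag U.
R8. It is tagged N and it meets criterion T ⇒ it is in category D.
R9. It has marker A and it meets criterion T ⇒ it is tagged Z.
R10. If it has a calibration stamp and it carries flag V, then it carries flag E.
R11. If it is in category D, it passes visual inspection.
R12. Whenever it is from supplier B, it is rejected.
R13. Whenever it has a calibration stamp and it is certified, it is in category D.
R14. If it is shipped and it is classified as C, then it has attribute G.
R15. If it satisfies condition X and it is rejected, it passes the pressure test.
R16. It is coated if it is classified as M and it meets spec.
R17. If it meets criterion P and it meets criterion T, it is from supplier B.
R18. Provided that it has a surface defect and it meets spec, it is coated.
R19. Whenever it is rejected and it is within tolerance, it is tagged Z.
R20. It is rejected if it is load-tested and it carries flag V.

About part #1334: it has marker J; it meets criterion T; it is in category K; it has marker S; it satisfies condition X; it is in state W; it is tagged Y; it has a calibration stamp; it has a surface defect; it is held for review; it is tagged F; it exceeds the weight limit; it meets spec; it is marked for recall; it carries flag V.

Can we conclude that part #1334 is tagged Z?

Yes

By R1 (it satisfies condition X, it meets spec, it is tagged Y): it meets criterion P.
By R2 (it is tagged F, it carries flag V): it is shipped.
By R3 (it has a calibration stamp, it has marker S): it is in category D.
By R17 (it meets criterion P, it meets criterion T): it is from supplier B.
By R18 (it has a surface defect, it meets spec): it is coated.
By R5 (it is coated, it is in category D, it is shipped): it is within tolerance.
By R12 (it is from supplier B): it is rejected.
By R19 (it is rejected, it is within tolerance): it is tagged Z.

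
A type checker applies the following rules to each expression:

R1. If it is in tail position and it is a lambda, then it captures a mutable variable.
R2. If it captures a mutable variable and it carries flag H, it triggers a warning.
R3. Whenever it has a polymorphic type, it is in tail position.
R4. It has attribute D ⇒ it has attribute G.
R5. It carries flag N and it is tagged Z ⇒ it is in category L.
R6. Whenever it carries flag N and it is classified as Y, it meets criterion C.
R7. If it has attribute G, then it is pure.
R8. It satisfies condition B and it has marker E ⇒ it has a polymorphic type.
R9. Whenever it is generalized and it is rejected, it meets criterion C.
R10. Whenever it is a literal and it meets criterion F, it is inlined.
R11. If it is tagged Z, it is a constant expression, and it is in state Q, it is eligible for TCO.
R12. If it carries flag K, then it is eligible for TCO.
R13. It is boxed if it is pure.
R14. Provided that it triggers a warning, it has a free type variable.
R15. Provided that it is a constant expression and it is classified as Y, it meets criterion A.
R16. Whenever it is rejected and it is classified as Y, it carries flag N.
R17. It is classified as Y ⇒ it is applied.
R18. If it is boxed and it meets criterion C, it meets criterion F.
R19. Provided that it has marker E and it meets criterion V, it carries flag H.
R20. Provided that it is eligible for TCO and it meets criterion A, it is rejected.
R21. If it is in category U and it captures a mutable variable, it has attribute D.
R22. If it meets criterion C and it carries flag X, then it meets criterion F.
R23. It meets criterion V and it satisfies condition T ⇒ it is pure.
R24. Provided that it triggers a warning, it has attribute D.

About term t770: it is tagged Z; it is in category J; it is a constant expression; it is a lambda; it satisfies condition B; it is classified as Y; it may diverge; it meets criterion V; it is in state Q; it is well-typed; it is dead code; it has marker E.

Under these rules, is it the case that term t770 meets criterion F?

Yes

By R8 (it satisfies condition B, it has marker E): it has a polymorphic type.
By R11 (it is tagged Z, it is a constant expression, it is in state Q): it is eligible for TCO.
By R15 (it is a constant expression, it is classified as Y): it meets criterion A.
By R19 (it has marker E, it meets criterion V): it carries flag H.
By R20 (it is eligible for TCO, it meets criterion A): it is rejected.
By R3 (it has a polymorphic type): it is in tail position.
By R16 (it is rejected, it is classified as Y): it carries flag N.
By R1 (it is in tail position, it is a lambda): it captures a mutable variable.
By R2 (it captures a mutable variable, it carries flag H): it triggers a warning.
By R6 (it carries flag N, it is classified as Y): it meets criterion C.
By R24 (it triggers a warning): it has attribute D.
By R4 (it has attribute D): it has attribute G.
By R7 (it has attribute G): it is pure.
By R13 (it is pure): it is boxed.
By R18 (it is boxed, it meets criterion C): it meets criterion F.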